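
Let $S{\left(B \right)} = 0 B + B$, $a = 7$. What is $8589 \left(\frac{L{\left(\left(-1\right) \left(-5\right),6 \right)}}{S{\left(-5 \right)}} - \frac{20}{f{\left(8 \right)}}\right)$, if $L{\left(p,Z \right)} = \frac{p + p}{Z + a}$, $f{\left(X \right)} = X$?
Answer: $- \frac{592641}{26} \approx -22794.0$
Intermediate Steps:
$S{\left(B \right)} = B$ ($S{\left(B \right)} = 0 + B = B$)
$L{\left(p,Z \right)} = \frac{2 p}{7 + Z}$ ($L{\left(p,Z \right)} = \frac{p + p}{Z + 7} = \frac{2 p}{7 + Z}$)
$8589 \left(\frac{L{\left(\left(-1\right) \left(-5\right),6 \right)}}{S{\left(-5 \right)}} - \frac{20}{f{\left(8 \right)}}\right) = 8589 \left(\frac{2 \left(\left(-1\right) \left(-5\right)\right) \frac{1}{7 + 6}}{-5} - \frac{20}{8}\right) = 8589 \left(2 \cdot 5 \cdot \frac{1}{13} \left(- \frac{1}{5}\right) - \frac{5}{2}\right) = 8589 \left(\frac{10}{13} \left(- \frac{1}{5}\right) - \frac{5}{2}\right) = 8589 \left(- \frac{2}{13} - \frac{5}{2}\right) = 8589 \left(- \frac{69}{26}\right) = - \frac{592641}{26}$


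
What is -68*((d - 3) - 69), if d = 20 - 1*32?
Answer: 5712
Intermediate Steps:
d = -12 (d = 20 - 32 = -12)
-68*((d - 3) - 69) = -68*((-12 - 3) - 69) = -68*(-15 - 69) = -68*(-84) = 5712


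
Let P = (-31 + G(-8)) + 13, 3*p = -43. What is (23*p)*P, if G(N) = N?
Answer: 25714/3 ≈ 8571.3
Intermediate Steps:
p = -43/3 (p = (1/3)*(-43) = -43/3 ≈ -14.333)
P = -26 (P = (-31 - 8) + 13 = -39 + 13 = -26)
(23*p)*P = (23*(-43/3))*(-26) = -989/3*(-26) = 25714/3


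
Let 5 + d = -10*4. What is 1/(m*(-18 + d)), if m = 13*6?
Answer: -1/4914 ≈ -0.00020350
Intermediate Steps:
m = 78
d = -45 (d = -5 - 10*4 = -5 - 40 = -45)
1/(m*(-18 + d)) = 1/(78*(-18 - 45)) = 1/(78*(-63)) = 1/(-4914) = -1/4914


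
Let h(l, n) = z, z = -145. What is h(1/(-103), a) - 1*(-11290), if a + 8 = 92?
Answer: 11145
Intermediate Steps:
a = 84 (a = -8 + 92 = 84)
h(l, n) = -145
h(1/(-103), a) - 1*(-11290) = -145 - 1*(-11290) = -145 + 11290 = 11145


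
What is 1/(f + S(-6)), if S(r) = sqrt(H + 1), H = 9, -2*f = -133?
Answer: 266/17649 - 4*sqrt(10)/17649 ≈ 0.014355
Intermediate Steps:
f = 133/2 (f = -1/2*(-133) = 133/2 ≈ 66.500)
S(r) = sqrt(10) (S(r) = sqrt(9 + 1) = sqrt(10))
1/(f + S(-6)) = 1/(133/2 + sqrt(10))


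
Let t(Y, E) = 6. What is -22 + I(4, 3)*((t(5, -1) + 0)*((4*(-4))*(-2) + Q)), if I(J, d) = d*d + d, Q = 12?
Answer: 3146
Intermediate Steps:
I(J, d) = d + d² (I(J, d) = d² + d = d + d²)
-22 + I(4, 3)*((t(5, -1) + 0)*((4*(-4))*(-2) + Q)) = -22 + (3*(1 + 3))*((6 + 0)*((4*(-4))*(-2) + 12)) = -22 + (3*4)*(6*(-16*(-2) + 12)) = -22 + 12*(6*(32 + 12)) = -22 + 12*(6*44) = -22 + 12*264 = -22 + 3168 = 3146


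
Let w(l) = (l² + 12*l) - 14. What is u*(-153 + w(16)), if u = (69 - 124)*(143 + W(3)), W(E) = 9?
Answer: -2349160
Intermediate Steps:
w(l) = -14 + l² + 12*l
u = -8360 (u = (69 - 124)*(143 + 9) = -55*152 = -8360)
u*(-153 + w(16)) = -8360*(-153 + (-14 + 16² + 12*16)) = -8360*(-153 + (-14 + 256 + 192)) = -8360*(-153 + 434) = -8360*281 = -2349160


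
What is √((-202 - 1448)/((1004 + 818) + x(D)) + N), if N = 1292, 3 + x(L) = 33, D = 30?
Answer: √1107095042/926 ≈ 35.932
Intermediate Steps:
x(L) = 30 (x(L) = -3 + 33 = 30)
√((-202 - 1448)/((1004 + 818) + x(D)) + N) = √((-202 - 1448)/((1004 + 818) + 30) + 1292) = √(-1650/(1822 + 30) + 1292) = √(-1650/1852 + 1292) = √(-1650*1/1852 + 1292) = √(-825/926 + 1292) = √(1195567/926) = √1107095042/926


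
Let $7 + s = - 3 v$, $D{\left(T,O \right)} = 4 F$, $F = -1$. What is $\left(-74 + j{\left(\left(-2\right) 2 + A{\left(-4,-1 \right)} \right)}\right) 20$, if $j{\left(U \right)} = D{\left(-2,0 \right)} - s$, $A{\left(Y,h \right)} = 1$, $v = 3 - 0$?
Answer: $-1240$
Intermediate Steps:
$v = 3$ ($v = 3 + 0 = 3$)
$D{\left(T,O \right)} = -4$ ($D{\left(T,O \right)} = 4 \left(-1\right) = -4$)
$s = -16$ ($s = -7 - 9 = -16$)
$j{\left(U \right)} = 12$ ($j{\left(U \right)} = -4 - -16 = -4 + 16 = 12$)
$\left(-74 + j{\left(\left(-2\right) 2 + A{\left(-4,-1 \right)} \right)}\right) 20 = \left(-74 + 12\right) 20 = \left(-62\right) 20 = -1240$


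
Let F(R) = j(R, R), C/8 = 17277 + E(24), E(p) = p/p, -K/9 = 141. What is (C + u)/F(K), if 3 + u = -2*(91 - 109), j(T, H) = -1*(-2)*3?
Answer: 138257/6 ≈ 23043.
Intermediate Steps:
K = -1269 (K = -9*141 = -1269)
E(p) = 1
j(T, H) = 6 (j(T, H) = 2*3 = 6)
C = 138224 (C = 8*(17277 + 1) = 8*17278 = 138224)
F(R) = 6
u = 33 (u = -3 - 2*(91 - 109) = -3 - 2*(-18) = -3 + 36 = 33)
(C + u)/F(K) = (138224 + 33)/6 = 138257*(⅙) = 138257/6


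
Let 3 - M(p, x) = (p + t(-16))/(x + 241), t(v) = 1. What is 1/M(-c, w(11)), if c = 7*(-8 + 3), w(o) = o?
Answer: 7/20 ≈ 0.35000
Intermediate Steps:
c = -35 (c = 7*(-5) = -35)
M(p, x) = 3 - (1 + p)/(241 + x) (M(p, x) = 3 - (p + 1)/(x + 241) = 3 - (1 + p)/(241 + x))
1/M(-c, w(11)) = 1/((722 - (-1)*(-35) + 3*11)/(241 + 11)) = 1/((722 - 1*35 + 33)/252) = 1/((722 - 35 + 33)/252) = 1/((1/252)*720) = 1/(20/7) = 7/20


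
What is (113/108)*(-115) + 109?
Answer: -1223/108 ≈ -11.324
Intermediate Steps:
(113/108)*(-115) + 109 = -12995/108 + 109 = -1223/108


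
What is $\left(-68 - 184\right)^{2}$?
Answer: $63504$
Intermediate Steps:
$\left(-68 - 184\right)^{2} = \left(-252\right)^{2} = 63504$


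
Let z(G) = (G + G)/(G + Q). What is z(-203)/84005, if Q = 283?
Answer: -203/3360200 ≈ -6.0413e-5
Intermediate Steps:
z(G) = 2*G/(283 + G) (z(G) = (G + G)/(G + 283) = (2*G)/(283 + G) = 2*G/(283 + G))
z(-203)/84005 = (2*(-203)/(283 - 203))/84005 = (2*(-203)/80)*(1/84005) = (2*(-203)*(1/80))*(1/84005) = -203/40*1/84005 = -203/3360200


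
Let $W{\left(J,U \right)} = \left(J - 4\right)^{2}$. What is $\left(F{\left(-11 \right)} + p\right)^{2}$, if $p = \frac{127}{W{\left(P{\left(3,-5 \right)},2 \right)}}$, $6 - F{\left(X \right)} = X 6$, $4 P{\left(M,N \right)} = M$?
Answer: $\frac{201640000}{28561} \approx 7060.0$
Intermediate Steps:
$P{\left(M,N \right)} = \frac{M}{4}$
$W{\left(J,U \right)} = \left(-4 + J\right)^{2}$
$F{\left(X \right)} = 6 - 6 X$ ($F{\left(X \right)} = 6 - X 6 = 6 - 6 X$)
$p = \frac{2032}{169}$ ($p = \frac{127}{\left(-4 + \frac{1}{4} \cdot 3\right)^{2}} = \frac{127}{\left(-4 + \frac{3}{4}\right)^{2}} = \frac{127}{\left(- \frac{13}{4}\right)^{2}} = \frac{127}{\frac{169}{16}} = 127 \cdot \frac{16}{169} = \frac{2032}{169} \approx 12.024$)
$\left(F{\left(-11 \right)} + p\right)^{2} = \left(\left(6 - -66\right) + \frac{2032}{169}\right)^{2} = \left(\left(6 + 66\right) + \frac{2032}{169}\right)^{2} = \left(72 + \frac{2032}{169}\right)^{2} = \left(\frac{14200}{169}\right)^{2} = \frac{201640000}{28561}$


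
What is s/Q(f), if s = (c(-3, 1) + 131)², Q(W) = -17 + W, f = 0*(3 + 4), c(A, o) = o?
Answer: -17424/17 ≈ -1024.9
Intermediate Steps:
f = 0 (f = 0*7 = 0)
s = 17424 (s = (1 + 131)² = 132² = 17424)
s/Q(f) = 17424/(-17 + 0) = 17424/(-17) = 17424*(-1/17) = -17424/17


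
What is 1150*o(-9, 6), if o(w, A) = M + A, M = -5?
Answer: 1150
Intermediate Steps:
o(w, A) = -5 + A
1150*o(-9, 6) = 1150*(-5 + 6) = 1150*1 = 1150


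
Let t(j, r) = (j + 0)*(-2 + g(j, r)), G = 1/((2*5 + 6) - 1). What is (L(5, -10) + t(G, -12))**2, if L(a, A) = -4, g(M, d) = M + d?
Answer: 1229881/50625 ≈ 24.294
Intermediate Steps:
G = 1/15 (G = 1/((10 + 6) - 1) = 1/(16 - 1) = 1/15 ≈ 0.066667)
t(j, r) = j*(-2 + j + r) (t(j, r) = (j + 0)*(-2 + (j + r)) = j*(-2 + j + r))
(L(5, -10) + t(G, -12))**2 = (-4 + (-2 + 1/15 - 12)/15)**2 = (-4 + (1/15)*(-209/15))**2 = (-4 - 209/225)**2 = (-1109/225)**2 = 1229881/50625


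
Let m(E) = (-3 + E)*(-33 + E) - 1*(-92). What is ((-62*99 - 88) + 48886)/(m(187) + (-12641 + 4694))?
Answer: 14220/6827 ≈ 2.0829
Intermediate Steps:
m(E) = 92 + (-33 + E)*(-3 + E) (m(E) = (-33 + E)*(-3 + E) + 92 = 92 + (-33 + E)*(-3 + E))
((-62*99 - 88) + 48886)/(m(187) + (-12641 + 4694)) = ((-62*99 - 88) + 48886)/((191 + 187² - 36*187) + (-12641 + 4694)) = ((-6138 - 88) + 48886)/((191 + 34969 - 6732) - 7947) = (-6226 + 48886)/(28428 - 7947) = 42660/20481 = 42660*(1/20481) = 14220/6827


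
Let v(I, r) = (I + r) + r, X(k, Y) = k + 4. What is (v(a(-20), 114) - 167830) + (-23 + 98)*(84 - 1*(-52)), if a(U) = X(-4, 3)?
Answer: -157402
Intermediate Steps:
X(k, Y) = 4 + k
a(U) = 0 (a(U) = 4 - 4 = 0)
v(I, r) = I + 2*r
(v(a(-20), 114) - 167830) + (-23 + 98)*(84 - 1*(-52)) = ((0 + 2*114) - 167830) + (-23 + 98)*(84 - 1*(-52)) = ((0 + 228) - 167830) + 75*(84 + 52) = (228 - 167830) + 75*136 = -167602 + 10200 = -157402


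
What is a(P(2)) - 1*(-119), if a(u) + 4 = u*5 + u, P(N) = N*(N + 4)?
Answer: 187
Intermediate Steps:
P(N) = N*(4 + N)
a(u) = -4 + 6*u (a(u) = -4 + (u*5 + u) = -4 + (5*u + u) = -4 + 6*u)
a(P(2)) - 1*(-119) = (-4 + 6*(2*(4 + 2))) - 1*(-119) = (-4 + 6*(2*6)) + 119 = (-4 + 6*12) + 119 = (-4 + 72) + 119 = 68 + 119 = 187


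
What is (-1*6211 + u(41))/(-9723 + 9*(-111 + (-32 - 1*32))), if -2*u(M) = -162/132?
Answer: 273257/497112 ≈ 0.54969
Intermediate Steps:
u(M) = 27/44 (u(M) = -(-81)/132 = -1/2*(-27/22) = 27/44)
(-1*6211 + u(41))/(-9723 + 9*(-111 + (-32 - 1*32))) = (-1*6211 + 27/44)/(-9723 + 9*(-111 + (-32 - 1*32))) = (-6211 + 27/44)/(-9723 + 9*(-111 + (-32 - 32))) = -273257/(44*(-9723 + 9*(-111 - 64))) = -273257/(44*(-9723 + 9*(-175))) = -273257/(44*(-9723 - 1575)) = -273257/44/(-11298) = -273257/44*(-1/11298) = 273257/497112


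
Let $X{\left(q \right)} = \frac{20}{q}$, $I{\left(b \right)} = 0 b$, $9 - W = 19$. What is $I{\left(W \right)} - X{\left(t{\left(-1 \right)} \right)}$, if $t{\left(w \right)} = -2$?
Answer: $10$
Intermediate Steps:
$W = -10$ ($W = 9 - 19 = -10$)
$I{\left(b \right)} = 0$
$I{\left(W \right)} - X{\left(t{\left(-1 \right)} \right)} = 0 - \frac{20}{-2} = 0 - 20 \left(- \frac{1}{2}\right) = 0 - -10 = 0 + 10 = 10$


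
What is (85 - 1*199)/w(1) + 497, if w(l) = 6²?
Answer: 2963/6 ≈ 493.83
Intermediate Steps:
w(l) = 36
(85 - 1*199)/w(1) + 497 = (85 - 1*199)/36 + 497 = (85 - 199)*(1/36) + 497 = -114*1/36 + 497 = -19/6 + 497 = 2963/6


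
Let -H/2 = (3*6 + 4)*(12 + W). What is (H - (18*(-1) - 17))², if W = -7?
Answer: 34225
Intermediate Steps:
H = -220 (H = -2*(3*6 + 4)*(12 - 7) = -2*(18 + 4)*5 = -44*5 = -2*110 = -220)
(H - (18*(-1) - 17))² = (-220 - (18*(-1) - 17))² = (-220 - (-18 - 17))² = (-220 - 1*(-35))² = (-220 + 35)² = (-185)² = 34225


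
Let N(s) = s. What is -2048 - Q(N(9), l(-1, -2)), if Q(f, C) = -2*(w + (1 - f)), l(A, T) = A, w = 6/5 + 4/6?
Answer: -30904/15 ≈ -2060.3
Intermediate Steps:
w = 28/15 (w = 6*(⅕) + 4*(⅙) = 6/5 + ⅔ = 28/15 ≈ 1.8667)
Q(f, C) = -86/15 + 2*f (Q(f, C) = -2*(28/15 + (1 - f)) = -2*(43/15 - f) = -86/15 + 2*f)
-2048 - Q(N(9), l(-1, -2)) = -2048 - (-86/15 + 2*9) = -2048 - (-86/15 + 18) = -2048 - 1*184/15 = -2048 - 184/15 = -30904/15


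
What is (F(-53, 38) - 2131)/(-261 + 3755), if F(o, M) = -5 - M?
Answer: -1087/1747 ≈ -0.62221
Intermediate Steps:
(F(-53, 38) - 2131)/(-261 + 3755) = ((-5 - 1*38) - 2131)/(-261 + 3755) = ((-5 - 38) - 2131)/3494 = (-43 - 2131)*(1/3494) = -2174*1/3494 = -1087/1747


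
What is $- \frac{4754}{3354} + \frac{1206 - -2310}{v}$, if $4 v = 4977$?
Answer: $\frac{1306111}{927381} \approx 1.4084$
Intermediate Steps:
$v = \frac{4977}{4}$ ($v = \frac{1}{4} \cdot 4977 = \frac{4977}{4} \approx 1244.3$)
$- \frac{4754}{3354} + \frac{1206 - -2310}{v} = - \frac{4754}{3354} + \frac{1206 - -2310}{\frac{4977}{4}} = \left(-4754\right) \frac{1}{3354} + \left(1206 + 2310\right) \frac{4}{4977} = - \frac{2377}{1677} + 3516 \cdot \frac{4}{4977} = - \frac{2377}{1677} + \frac{4688}{1659} = \frac{1306111}{927381}$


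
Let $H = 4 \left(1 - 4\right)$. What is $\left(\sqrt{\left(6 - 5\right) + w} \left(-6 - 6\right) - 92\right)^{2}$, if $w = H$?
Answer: $6880 + 2208 i \sqrt{11} \approx 6880.0 + 7323.1 i$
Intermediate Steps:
$H = -12$ ($H = 4 \left(-3\right) = -12$)
$w = -12$
$\left(\sqrt{\left(6 - 5\right) + w} \left(-6 - 6\right) - 92\right)^{2} = \left(\sqrt{\left(6 - 5\right) - 12} \left(-6 - 6\right) - 92\right)^{2} = \left(\sqrt{1 - 12} \left(-12\right) - 92\right)^{2} = \left(\sqrt{-11} \left(-12\right) - 92\right)^{2} = \left(i \sqrt{11} \left(-12\right) - 92\right)^{2} = \left(- 12 i \sqrt{11} - 92\right)^{2} = \left(-92 - 12 i \sqrt{11}\right)^{2}$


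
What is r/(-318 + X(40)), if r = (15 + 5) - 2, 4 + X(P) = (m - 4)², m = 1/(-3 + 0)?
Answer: -162/2729 ≈ -0.059362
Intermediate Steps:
m = -⅓ (m = 1/(-3) = -⅓ ≈ -0.33333)
X(P) = 133/9 (X(P) = -4 + (-⅓ - 4)² = -4 + (-13/3)² = -4 + 169/9 = 133/9)
r = 18 (r = 20 - 2 = 18)
r/(-318 + X(40)) = 18/(-318 + 133/9) = 18/(-2729/9) = 18*(-9/2729) = -162/2729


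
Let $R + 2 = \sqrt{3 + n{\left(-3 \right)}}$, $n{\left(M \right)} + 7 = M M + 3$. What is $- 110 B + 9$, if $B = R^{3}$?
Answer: $6169 - 4400 \sqrt{2} \approx -53.54$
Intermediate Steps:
$n{\left(M \right)} = -4 + M^{2}$ ($n{\left(M \right)} = -7 + \left(M M + 3\right) = -7 + \left(M^{2} + 3\right) = -7 + \left(3 + M^{2}\right) = -4 + M^{2}$)
$R = -2 + 2 \sqrt{2}$ ($R = -2 + \sqrt{3 - \left(4 - \left(-3\right)^{2}\right)} = -2 + \sqrt{3 + \left(-4 + 9\right)} = -2 + \sqrt{3 + 5} = -2 + \sqrt{8} = -2 + 2 \sqrt{2} \approx 0.82843$)
$B = \left(-2 + 2 \sqrt{2}\right)^{3} \approx 0.56854$
$- 110 B + 9 = - 110 \left(-56 + 40 \sqrt{2}\right) + 9 = \left(6160 - 4400 \sqrt{2}\right) + 9 = 6169 - 4400 \sqrt{2}$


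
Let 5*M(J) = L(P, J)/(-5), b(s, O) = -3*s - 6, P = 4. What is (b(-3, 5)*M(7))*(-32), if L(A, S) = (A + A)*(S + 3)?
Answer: 1536/5 ≈ 307.20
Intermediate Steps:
b(s, O) = -6 - 3*s
L(A, S) = 2*A*(3 + S) (L(A, S) = (2*A)*(3 + S) = 2*A*(3 + S))
M(J) = -24/25 - 8*J/25 (M(J) = ((2*4*(3 + J))/(-5))/5 = ((24 + 8*J)*(-⅕))/5 = (-24/5 - 8*J/5)/5 = -24/25 - 8*J/25)
(b(-3, 5)*M(7))*(-32) = ((-6 - 3*(-3))*(-24/25 - 8/25*7))*(-32) = ((-6 + 9)*(-24/25 - 56/25))*(-32) = (3*(-16/5))*(-32) = -48/5*(-32) = 1536/5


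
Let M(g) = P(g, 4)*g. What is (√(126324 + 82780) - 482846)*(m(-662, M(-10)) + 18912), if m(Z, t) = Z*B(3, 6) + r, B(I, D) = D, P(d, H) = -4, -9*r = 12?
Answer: -21639226336/3 + 179264*√13069/3 ≈ -7.2062e+9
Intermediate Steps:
r = -4/3 (r = -⅑*12 = -4/3 ≈ -1.3333)
M(g) = -4*g
m(Z, t) = -4/3 + 6*Z (m(Z, t) = Z*6 - 4/3 = 6*Z - 4/3 = -4/3 + 6*Z)
(√(126324 + 82780) - 482846)*(m(-662, M(-10)) + 18912) = (√(126324 + 82780) - 482846)*((-4/3 + 6*(-662)) + 18912) = (√209104 - 482846)*((-4/3 - 3972) + 18912) = (4*√13069 - 482846)*(-11920/3 + 18912) = (-482846 + 4*√13069)*(44816/3) = -21639226336/3 + 179264*√13069/3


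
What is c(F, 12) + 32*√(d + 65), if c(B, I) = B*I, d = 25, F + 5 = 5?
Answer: 96*√10 ≈ 303.58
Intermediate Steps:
F = 0 (F = -5 + 5 = 0)
c(F, 12) + 32*√(d + 65) = 0*12 + 32*√(25 + 65) = 0 + 32*√90 = 0 + 32*(3*√10) = 0 + 96*√10 = 96*√10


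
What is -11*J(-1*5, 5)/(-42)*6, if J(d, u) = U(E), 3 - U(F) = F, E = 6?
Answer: -33/7 ≈ -4.7143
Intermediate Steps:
U(F) = 3 - F
J(d, u) = -3 (J(d, u) = 3 - 1*6 = 3 - 6 = -3)
-11*J(-1*5, 5)/(-42)*6 = -(-33)/(-42)*6 = -(-33)*(-1)/42*6 = -11*1/14*6 = -11/14*6 = -33/7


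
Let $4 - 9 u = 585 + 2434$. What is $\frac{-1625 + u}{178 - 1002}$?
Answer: $\frac{245}{103} \approx 2.3786$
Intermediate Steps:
$u = -335$ ($u = \frac{4}{9} - \frac{585 + 2434}{9} = \frac{4}{9} - \frac{3019}{9} = -335$)
$\frac{-1625 + u}{178 - 1002} = \frac{-1625 - 335}{178 - 1002} = - \frac{1960}{-824} = \left(-1960\right) \left(- \frac{1}{824}\right) = \frac{245}{103}$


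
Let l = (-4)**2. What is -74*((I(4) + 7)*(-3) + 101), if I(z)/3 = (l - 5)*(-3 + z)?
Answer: 1406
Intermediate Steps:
l = 16
I(z) = -99 + 33*z (I(z) = 3*((16 - 5)*(-3 + z)) = 3*(11*(-3 + z)) = 3*(-33 + 11*z) = -99 + 33*z)
-74*((I(4) + 7)*(-3) + 101) = -74*(((-99 + 33*4) + 7)*(-3) + 101) = -74*(((-99 + 132) + 7)*(-3) + 101) = -74*((33 + 7)*(-3) + 101) = -74*(40*(-3) + 101) = -74*(-120 + 101) = -74*(-19) = 1406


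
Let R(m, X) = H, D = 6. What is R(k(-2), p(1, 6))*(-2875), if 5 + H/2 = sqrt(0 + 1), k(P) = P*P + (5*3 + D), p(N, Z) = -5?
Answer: 23000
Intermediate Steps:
k(P) = 21 + P**2 (k(P) = P*P + (5*3 + 6) = P**2 + (15 + 6) = P**2 + 21 = 21 + P**2)
H = -8 (H = -10 + 2*sqrt(0 + 1) = -10 + 2*sqrt(1) = -10 + 2*1 = -10 + 2 = -8)
R(m, X) = -8
R(k(-2), p(1, 6))*(-2875) = -8*(-2875) = 23000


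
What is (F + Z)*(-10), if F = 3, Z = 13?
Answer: -160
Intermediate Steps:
(F + Z)*(-10) = (3 + 13)*(-10) = 16*(-10) = -160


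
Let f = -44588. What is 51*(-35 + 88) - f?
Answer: 47291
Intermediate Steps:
51*(-35 + 88) - f = 51*(-35 + 88) - 1*(-44588) = 51*53 + 44588 = 2703 + 44588 = 47291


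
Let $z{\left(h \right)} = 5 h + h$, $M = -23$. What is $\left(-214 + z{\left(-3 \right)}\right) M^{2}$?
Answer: $-122728$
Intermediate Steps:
$z{\left(h \right)} = 6 h$
$\left(-214 + z{\left(-3 \right)}\right) M^{2} = \left(-214 + 6 \left(-3\right)\right) \left(-23\right)^{2} = \left(-214 - 18\right) 529 = \left(-232\right) 529 = -122728$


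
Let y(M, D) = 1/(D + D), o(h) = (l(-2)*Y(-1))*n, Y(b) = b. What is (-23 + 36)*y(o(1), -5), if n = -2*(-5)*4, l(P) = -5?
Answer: -13/10 ≈ -1.3000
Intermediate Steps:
n = 40 (n = 10*4 = 40)
o(h) = 200 (o(h) = -5*(-1)*40 = 5*40 = 200)
y(M, D) = 1/(2*D)
(-23 + 36)*y(o(1), -5) = (-23 + 36)*((½)/(-5)) = 13*((½)*(-⅕)) = 13*(-⅒) = -13/10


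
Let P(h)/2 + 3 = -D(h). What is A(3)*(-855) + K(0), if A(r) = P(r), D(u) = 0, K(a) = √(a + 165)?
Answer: 5130 + √165 ≈ 5142.8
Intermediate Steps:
K(a) = √(165 + a)
P(h) = -6 (P(h) = -6 + 2*(-1*0) = -6 + 2*0 = -6 + 0 = -6)
A(r) = -6
A(3)*(-855) + K(0) = -6*(-855) + √(165 + 0) = 5130 + √165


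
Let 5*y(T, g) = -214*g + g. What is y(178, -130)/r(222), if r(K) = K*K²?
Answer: 923/1823508 ≈ 0.00050617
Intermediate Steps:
r(K) = K³
y(T, g) = -213*g/5 (y(T, g) = (-214*g + g)/5 = (-213*g)/5 = -213*g/5)
y(178, -130)/r(222) = (-213/5*(-130))/(222³) = 5538/10941048 = 5538*(1/10941048) = 923/1823508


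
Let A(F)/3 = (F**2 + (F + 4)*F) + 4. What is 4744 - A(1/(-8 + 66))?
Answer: 7958873/1682 ≈ 4731.8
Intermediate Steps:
A(F) = 12 + 3*F**2 + 3*F*(4 + F) (A(F) = 3*((F**2 + (F + 4)*F) + 4) = 3*((F**2 + (4 + F)*F) + 4) = 3*((F**2 + F*(4 + F)) + 4) = 3*(4 + F**2 + F*(4 + F)) = 12 + 3*F**2 + 3*F*(4 + F))
4744 - A(1/(-8 + 66)) = 4744 - (12 + 6*(1/(-8 + 66))**2 + 12/(-8 + 66)) = 4744 - (12 + 6*(1/58)**2 + 12/58) = 4744 - (12 + 6*(1/58)**2 + 12*(1/58)) = 4744 - (12 + 6*(1/3364) + 6/29) = 4744 - (12 + 3/1682 + 6/29) = 4744 - 1*20535/1682 = 4744 - 20535/1682 = 7958873/1682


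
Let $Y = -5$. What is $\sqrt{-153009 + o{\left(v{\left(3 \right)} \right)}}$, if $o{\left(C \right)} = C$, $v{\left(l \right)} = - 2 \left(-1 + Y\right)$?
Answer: $i \sqrt{152997} \approx 391.15 i$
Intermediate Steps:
$v{\left(l \right)} = 12$ ($v{\left(l \right)} = - 2 \left(-1 - 5\right) = \left(-2\right) \left(-6\right) = 12$)
$\sqrt{-153009 + o{\left(v{\left(3 \right)} \right)}} = \sqrt{-153009 + 12} = \sqrt{-152997} = i \sqrt{152997}$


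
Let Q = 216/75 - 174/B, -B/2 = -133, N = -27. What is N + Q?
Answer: -82374/3325 ≈ -24.774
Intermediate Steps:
B = 266 (B = -2*(-133) = 266)
Q = 7401/3325 (Q = 216/75 - 174/266 = 216*(1/75) - 174*1/266 = 72/25 - 87/133 = 7401/3325 ≈ 2.2259)
N + Q = -27 + 7401/3325 = -82374/3325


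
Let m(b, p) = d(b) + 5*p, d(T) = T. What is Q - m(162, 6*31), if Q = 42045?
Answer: 40953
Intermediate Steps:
m(b, p) = b + 5*p
Q - m(162, 6*31) = 42045 - (162 + 5*(6*31)) = 42045 - (162 + 5*186) = 42045 - (162 + 930) = 42045 - 1*1092 = 42045 - 1092 = 40953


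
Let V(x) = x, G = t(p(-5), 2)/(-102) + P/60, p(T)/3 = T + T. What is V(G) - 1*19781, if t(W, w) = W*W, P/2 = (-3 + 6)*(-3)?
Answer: -3364321/170 ≈ -19790.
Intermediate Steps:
p(T) = 6*T (p(T) = 3*(T + T) = 3*(2*T) = 6*T)
P = -18 (P = 2*((-3 + 6)*(-3)) = 2*(3*(-3)) = 2*(-9) = -18)
t(W, w) = W²
G = -1551/170 (G = (6*(-5))²/(-102) - 18/60 = (-30)²*(-1/102) - 18*1/60 = 900*(-1/102) - 3/10 = -150/17 - 3/10 = -1551/170 ≈ -9.1235)
V(G) - 1*19781 = -1551/170 - 1*19781 = -1551/170 - 19781 = -3364321/170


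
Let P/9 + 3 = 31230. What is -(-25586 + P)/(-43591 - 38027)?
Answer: 255457/81618 ≈ 3.1299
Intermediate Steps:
P = 281043 (P = -27 + 9*31230 = -27 + 281070 = 281043)
-(-25586 + P)/(-43591 - 38027) = -(-25586 + 281043)/(-43591 - 38027) = -255457/(-81618) = -255457*(-1)/81618 = -1*(-255457/81618) = 255457/81618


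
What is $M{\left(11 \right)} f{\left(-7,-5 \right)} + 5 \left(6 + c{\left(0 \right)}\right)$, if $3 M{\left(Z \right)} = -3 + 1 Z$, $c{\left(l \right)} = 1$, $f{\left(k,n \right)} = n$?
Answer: $\frac{65}{3} \approx 21.667$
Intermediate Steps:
$M{\left(Z \right)} = -1 + \frac{Z}{3}$ ($M{\left(Z \right)} = \frac{-3 + 1 Z}{3} = \frac{-3 + Z}{3} = -1 + \frac{Z}{3}$)
$M{\left(11 \right)} f{\left(-7,-5 \right)} + 5 \left(6 + c{\left(0 \right)}\right) = \left(-1 + \frac{1}{3} \cdot 11\right) \left(-5\right) + 5 \left(6 + 1\right) = \left(-1 + \frac{11}{3}\right) \left(-5\right) + 5 \cdot 7 = \frac{8}{3} \left(-5\right) + 35 = - \frac{40}{3} + 35 = \frac{65}{3}$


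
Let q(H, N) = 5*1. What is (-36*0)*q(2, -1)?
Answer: 0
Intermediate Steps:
q(H, N) = 5
(-36*0)*q(2, -1) = -36*0*5 = 0*5 = 0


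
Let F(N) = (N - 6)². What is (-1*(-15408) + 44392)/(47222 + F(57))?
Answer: 59800/49823 ≈ 1.2002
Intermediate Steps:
F(N) = (-6 + N)²
(-1*(-15408) + 44392)/(47222 + F(57)) = (-1*(-15408) + 44392)/(47222 + (-6 + 57)²) = (15408 + 44392)/(47222 + 51²) = 59800/(47222 + 2601) = 59800/49823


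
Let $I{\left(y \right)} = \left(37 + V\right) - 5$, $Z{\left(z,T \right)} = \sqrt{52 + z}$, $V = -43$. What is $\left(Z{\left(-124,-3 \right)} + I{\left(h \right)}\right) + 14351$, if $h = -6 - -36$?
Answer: $14340 + 6 i \sqrt{2} \approx 14340.0 + 8.4853 i$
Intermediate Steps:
$h = 30$ ($h = -6 + 36 = 30$)
$I{\left(y \right)} = -11$ ($I{\left(y \right)} = \left(37 - 43\right) - 5 = -6 - 5 = -11$)
$\left(Z{\left(-124,-3 \right)} + I{\left(h \right)}\right) + 14351 = \left(\sqrt{52 - 124} - 11\right) + 14351 = \left(\sqrt{-72} - 11\right) + 14351 = \left(6 i \sqrt{2} - 11\right) + 14351 = \left(-11 + 6 i \sqrt{2}\right) + 14351 = 14340 + 6 i \sqrt{2}$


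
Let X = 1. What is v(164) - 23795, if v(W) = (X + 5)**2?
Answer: -23759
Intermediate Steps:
v(W) = 36 (v(W) = (1 + 5)**2 = 6**2 = 36)
v(164) - 23795 = 36 - 23795 = -23759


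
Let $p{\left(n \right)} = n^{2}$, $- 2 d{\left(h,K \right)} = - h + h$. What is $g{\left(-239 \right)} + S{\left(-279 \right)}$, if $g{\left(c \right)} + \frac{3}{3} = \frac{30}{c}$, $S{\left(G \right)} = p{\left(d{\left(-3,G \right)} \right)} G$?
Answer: $- \frac{269}{239} \approx -1.1255$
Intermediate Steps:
$d{\left(h,K \right)} = 0$ ($d{\left(h,K \right)} = - \frac{- h + h}{2} = \left(- \frac{1}{2}\right) 0 = 0$)
$S{\left(G \right)} = 0$ ($S{\left(G \right)} = 0^{2} G = 0 G = 0$)
$g{\left(c \right)} = -1 + \frac{30}{c}$
$g{\left(-239 \right)} + S{\left(-279 \right)} = \frac{30 - -239}{-239} + 0 = - \frac{30 + 239}{239} + 0 = \left(- \frac{1}{239}\right) 269 + 0 = - \frac{269}{239} + 0 = - \frac{269}{239}$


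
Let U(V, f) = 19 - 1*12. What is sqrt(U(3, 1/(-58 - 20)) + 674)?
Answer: sqrt(681) ≈ 26.096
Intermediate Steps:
U(V, f) = 7 (U(V, f) = 19 - 12 = 7)
sqrt(U(3, 1/(-58 - 20)) + 674) = sqrt(7 + 674) = sqrt(681)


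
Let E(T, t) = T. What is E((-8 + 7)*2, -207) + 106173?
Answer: 106171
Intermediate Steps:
E((-8 + 7)*2, -207) + 106173 = (-8 + 7)*2 + 106173 = -1*2 + 106173 = -2 + 106173 = 106171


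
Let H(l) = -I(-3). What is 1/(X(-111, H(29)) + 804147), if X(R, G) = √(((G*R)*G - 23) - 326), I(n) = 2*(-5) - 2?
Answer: 804147/646652413942 - I*√16333/646652413942 ≈ 1.2436e-6 - 1.9763e-10*I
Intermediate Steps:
I(n) = -12 (I(n) = -10 - 2 = -12)
H(l) = 12 (H(l) = -1*(-12) = 12)
X(R, G) = √(-349 + R*G²) (X(R, G) = √((R*G² - 23) - 326) = √((-23 + R*G²) - 326) = √(-349 + R*G²))
1/(X(-111, H(29)) + 804147) = 1/(√(-349 - 111*12²) + 804147) = 1/(√(-349 - 111*144) + 804147) = 1/(√(-349 - 15984) + 804147) = 1/(√(-16333) + 804147) = 1/(I*√16333 + 804147) = 1/(804147 + I*√16333)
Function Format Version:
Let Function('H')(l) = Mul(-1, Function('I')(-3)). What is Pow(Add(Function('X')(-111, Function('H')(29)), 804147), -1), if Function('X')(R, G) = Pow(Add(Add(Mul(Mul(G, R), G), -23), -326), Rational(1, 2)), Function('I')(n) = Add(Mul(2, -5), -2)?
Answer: Add(Rational(804147, 646652413942), Mul(Rational(-1, 646652413942), I, Pow(16333, Rational(1, 2)))) ≈ Add(1.2436e-6, Mul(-1.9763e-10, I))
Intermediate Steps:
Function('I')(n) = -12 (Function('I')(n) = Add(-10, -2) = -12)
Function('H')(l) = 12 (Function('H')(l) = Mul(-1, -12) = 12)
Function('X')(R, G) = Pow(Add(-349, Mul(R, Pow(G, 2))), Rational(1, 2)) (Function('X')(R, G) = Pow(Add(Add(Mul(R, Pow(G, 2)), -23), -326), Rational(1, 2)) = Pow(Add(Add(-23, Mul(R, Pow(G, 2))), -326), Rational(1, 2)) = Pow(Add(-349, Mul(R, Pow(G, 2))), Rational(1, 2)))
Pow(Add(Function('X')(-111, Function('H')(29)), 804147), -1) = Pow(Add(Pow(Add(-349, Mul(-111, Pow(12, 2))), Rational(1, 2)), 804147), -1) = Pow(Add(Pow(Add(-349, Mul(-111, 144)), Rational(1, 2)), 804147), -1) = Pow(Add(Pow(Add(-349, -15984), Rational(1, 2)), 804147), -1) = Pow(Add(Pow(-16333, Rational(1, 2)), 804147), -1) = Pow(Add(Mul(I, Pow(16333, Rational(1, 2))), 804147), -1) = Pow(Add(804147, Mul(I, Pow(16333, Rational(1, 2)))), -1)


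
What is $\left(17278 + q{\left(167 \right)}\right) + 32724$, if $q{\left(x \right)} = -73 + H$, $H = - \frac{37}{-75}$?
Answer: $\frac{3744712}{75} \approx 49930.0$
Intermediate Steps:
$H = \frac{37}{75}$ ($H = \left(-37\right) \left(- \frac{1}{75}\right) = \frac{37}{75} \approx 0.49333$)
$q{\left(x \right)} = - \frac{5438}{75}$ ($q{\left(x \right)} = -73 + \frac{37}{75} = - \frac{5438}{75}$)
$\left(17278 + q{\left(167 \right)}\right) + 32724 = \left(17278 - \frac{5438}{75}\right) + 32724 = \frac{1290412}{75} + 32724 = \frac{3744712}{75}$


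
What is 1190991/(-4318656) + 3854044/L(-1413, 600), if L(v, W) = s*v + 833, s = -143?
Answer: 1366887308241/73018396096 ≈ 18.720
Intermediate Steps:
L(v, W) = 833 - 143*v (L(v, W) = -143*v + 833 = 833 - 143*v)
1190991/(-4318656) + 3854044/L(-1413, 600) = 1190991/(-4318656) + 3854044/(833 - 143*(-1413)) = 1190991*(-1/4318656) + 3854044/(833 + 202059) = -396997/1439552 + 3854044/202892 = -396997/1439552 + 3854044*(1/202892) = -396997/1439552 + 963511/50723 = 1366887308241/73018396096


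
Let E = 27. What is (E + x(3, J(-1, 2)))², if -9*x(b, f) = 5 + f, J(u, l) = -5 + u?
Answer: 59536/81 ≈ 735.01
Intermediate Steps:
x(b, f) = -5/9 - f/9 (x(b, f) = -(5 + f)/9 = -5/9 - f/9)
(E + x(3, J(-1, 2)))² = (27 + (-5/9 - (-5 - 1)/9))² = (27 + (-5/9 - ⅑*(-6)))² = (27 + (-5/9 + ⅔))² = (27 + ⅑)² = (244/9)² = 59536/81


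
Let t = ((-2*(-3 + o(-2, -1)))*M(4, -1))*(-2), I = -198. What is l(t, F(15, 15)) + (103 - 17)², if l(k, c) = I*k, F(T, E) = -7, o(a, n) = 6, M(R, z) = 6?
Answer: -6860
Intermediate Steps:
t = 72 (t = (-2*(-3 + 6)*6)*(-2) = (-2*3*6)*(-2) = -6*6*(-2) = -36*(-2) = 72)
l(k, c) = -198*k
l(t, F(15, 15)) + (103 - 17)² = -198*72 + (103 - 17)² = -14256 + 86² = -14256 + 7396 = -6860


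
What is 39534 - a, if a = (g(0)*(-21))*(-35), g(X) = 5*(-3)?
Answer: 50559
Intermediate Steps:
g(X) = -15
a = -11025 (a = -15*(-21)*(-35) = 315*(-35) = -11025)
39534 - a = 39534 - 1*(-11025) = 39534 + 11025 = 50559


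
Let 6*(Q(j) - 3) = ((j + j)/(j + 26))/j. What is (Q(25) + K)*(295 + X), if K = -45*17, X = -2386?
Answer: 4779985/3 ≈ 1.5933e+6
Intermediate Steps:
K = -765
Q(j) = 3 + 1/(3*(26 + j)) (Q(j) = 3 + (((j + j)/(j + 26))/j)/6 = 3 + (((2*j)/(26 + j))/j)/6 = 3 + ((2*j/(26 + j))/j)/6 = 3 + (2/(26 + j))/6 = 3 + 1/(3*(26 + j)))
(Q(25) + K)*(295 + X) = ((235 + 9*25)/(3*(26 + 25)) - 765)*(295 - 2386) = ((⅓)*(235 + 225)/51 - 765)*(-2091) = ((⅓)*(1/51)*460 - 765)*(-2091) = (460/153 - 765)*(-2091) = -116585/153*(-2091) = 4779985/3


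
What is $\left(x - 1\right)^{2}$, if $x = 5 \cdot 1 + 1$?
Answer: $25$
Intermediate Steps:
$x = 6$ ($x = 5 + 1 = 6$)
$\left(x - 1\right)^{2} = \left(6 - 1\right)^{2} = 5^{2} = 25$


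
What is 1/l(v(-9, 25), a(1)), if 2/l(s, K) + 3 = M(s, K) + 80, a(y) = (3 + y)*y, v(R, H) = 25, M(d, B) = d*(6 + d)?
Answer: 426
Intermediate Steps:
a(y) = y*(3 + y)
l(s, K) = 2/(77 + s*(6 + s)) (l(s, K) = 2/(-3 + (s*(6 + s) + 80)) = 2/(-3 + (80 + s*(6 + s))) = 2/(77 + s*(6 + s)))
1/l(v(-9, 25), a(1)) = 1/(2/(77 + 25*(6 + 25))) = 1/(2/(77 + 25*31)) = 1/(2/(77 + 775)) = 1/(2/852) = 1/(2*(1/852)) = 1/(1/426) = 426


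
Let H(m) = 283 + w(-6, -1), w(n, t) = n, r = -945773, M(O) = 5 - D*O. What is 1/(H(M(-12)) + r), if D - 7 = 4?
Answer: -1/945496 ≈ -1.0576e-6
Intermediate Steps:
D = 11 (D = 7 + 4 = 11)
M(O) = 5 - 11*O
H(m) = 277 (H(m) = 283 - 6 = 277)
1/(H(M(-12)) + r) = 1/(277 - 945773) = 1/(-945496) = -1/945496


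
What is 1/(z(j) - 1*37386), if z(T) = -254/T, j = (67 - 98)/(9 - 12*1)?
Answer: -31/1159728 ≈ -2.6730e-5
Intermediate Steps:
j = 31/3 (j = -31/(9 - 12) = -31/(-3) = -31*(-1/3) = 31/3 ≈ 10.333)
1/(z(j) - 1*37386) = 1/(-254/31/3 - 1*37386) = 1/(-254*3/31 - 37386) = 1/(-762/31 - 37386) = 1/(-1159728/31) = -31/1159728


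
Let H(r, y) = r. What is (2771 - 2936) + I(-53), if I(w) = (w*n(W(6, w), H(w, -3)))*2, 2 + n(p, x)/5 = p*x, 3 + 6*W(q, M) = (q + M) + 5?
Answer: -209780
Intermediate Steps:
W(q, M) = ⅓ + M/6 + q/6 (W(q, M) = -½ + ((q + M) + 5)/6 = -½ + ((M + q) + 5)/6 = -½ + (5 + M + q)/6 = -½ + (⅚ + M/6 + q/6) = ⅓ + M/6 + q/6)
n(p, x) = -10 + 5*p*x (n(p, x) = -10 + 5*(p*x) = -10 + 5*p*x)
I(w) = 2*w*(-10 + 5*w*(4/3 + w/6)) (I(w) = (w*(-10 + 5*(⅓ + w/6 + (⅙)*6)*w))*2 = (w*(-10 + 5*(⅓ + w/6 + 1)*w))*2 = (w*(-10 + 5*(4/3 + w/6)*w))*2 = (w*(-10 + 5*w*(4/3 + w/6)))*2 = 2*w*(-10 + 5*w*(4/3 + w/6)))
(2771 - 2936) + I(-53) = (2771 - 2936) + (5/3)*(-53)*(-12 - 53*(8 - 53)) = -165 + (5/3)*(-53)*(-12 - 53*(-45)) = -165 + (5/3)*(-53)*(-12 + 2385) = -165 + (5/3)*(-53)*2373 = -165 - 209615 = -209780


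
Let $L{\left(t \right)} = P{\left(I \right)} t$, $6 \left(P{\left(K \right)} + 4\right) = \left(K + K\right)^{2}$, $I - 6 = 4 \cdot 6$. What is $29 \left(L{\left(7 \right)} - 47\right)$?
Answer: $119625$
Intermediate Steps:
$I = 30$ ($I = 6 + 4 \cdot 6 = 6 + 24 = 30$)
$P{\left(K \right)} = -4 + \frac{2 K^{2}}{3}$ ($P{\left(K \right)} = -4 + \frac{\left(K + K\right)^{2}}{6} = -4 + \frac{\left(2 K\right)^{2}}{6} = -4 + \frac{4 K^{2}}{6} = -4 + \frac{2 K^{2}}{3}$)
$L{\left(t \right)} = 596 t$ ($L{\left(t \right)} = \left(-4 + \frac{2 \cdot 30^{2}}{3}\right) t = \left(-4 + \frac{2}{3} \cdot 900\right) t = \left(-4 + 600\right) t = 596 t$)
$29 \left(L{\left(7 \right)} - 47\right) = 29 \left(596 \cdot 7 - 47\right) = 29 \left(4172 - 47\right) = 29 \cdot 4125 = 119625$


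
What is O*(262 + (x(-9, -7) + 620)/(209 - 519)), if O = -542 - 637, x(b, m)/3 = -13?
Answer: -95073381/310 ≈ -3.0669e+5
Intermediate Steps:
x(b, m) = -39 (x(b, m) = 3*(-13) = -39)
O = -1179
O*(262 + (x(-9, -7) + 620)/(209 - 519)) = -1179*(262 + (-39 + 620)/(209 - 519)) = -1179*(262 + 581/(-310)) = -1179*(262 + 581*(-1/310)) = -1179*(262 - 581/310) = -1179*80639/310 = -95073381/310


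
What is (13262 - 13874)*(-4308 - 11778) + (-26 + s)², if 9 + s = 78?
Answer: 9846481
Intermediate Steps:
s = 69 (s = -9 + 78 = 69)
(13262 - 13874)*(-4308 - 11778) + (-26 + s)² = (13262 - 13874)*(-4308 - 11778) + (-26 + 69)² = -612*(-16086) + 43² = 9844632 + 1849 = 9846481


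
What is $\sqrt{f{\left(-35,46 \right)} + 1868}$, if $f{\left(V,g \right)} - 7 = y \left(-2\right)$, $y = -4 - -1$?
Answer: $3 \sqrt{209} \approx 43.37$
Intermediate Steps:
$y = -3$ ($y = -4 + 1 = -3$)
$f{\left(V,g \right)} = 13$ ($f{\left(V,g \right)} = 7 - -6 = 7 + 6 = 13$)
$\sqrt{f{\left(-35,46 \right)} + 1868} = \sqrt{13 + 1868} = \sqrt{1881} = 3 \sqrt{209}$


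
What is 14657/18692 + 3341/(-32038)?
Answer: 203565497/299427148 ≈ 0.67985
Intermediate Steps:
14657/18692 + 3341/(-32038) = 14657*(1/18692) + 3341*(-1/32038) = 14657/18692 - 3341/32038 = 203565497/299427148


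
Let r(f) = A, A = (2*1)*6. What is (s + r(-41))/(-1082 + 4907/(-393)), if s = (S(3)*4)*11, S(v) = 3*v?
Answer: -160344/430133 ≈ -0.37278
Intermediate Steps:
A = 12 (A = 2*6 = 12)
r(f) = 12
s = 396 (s = ((3*3)*4)*11 = (9*4)*11 = 36*11 = 396)
(s + r(-41))/(-1082 + 4907/(-393)) = (396 + 12)/(-1082 + 4907/(-393)) = 408/(-1082 + 4907*(-1/393)) = 408/(-1082 - 4907/393) = 408/(-430133/393) = 408*(-393/430133) = -160344/430133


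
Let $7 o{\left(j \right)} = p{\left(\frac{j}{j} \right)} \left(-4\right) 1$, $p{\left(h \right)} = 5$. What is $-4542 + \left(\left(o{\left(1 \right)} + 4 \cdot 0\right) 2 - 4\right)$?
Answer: $- \frac{31862}{7} \approx -4551.7$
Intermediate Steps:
$o{\left(j \right)} = - \frac{20}{7}$ ($o{\left(j \right)} = \frac{5 \left(-4\right) 1}{7} = \frac{\left(-20\right) 1}{7} = \frac{1}{7} \left(-20\right) = - \frac{20}{7}$)
$-4542 + \left(\left(o{\left(1 \right)} + 4 \cdot 0\right) 2 - 4\right) = -4542 + \left(\left(- \frac{20}{7} + 4 \cdot 0\right) 2 - 4\right) = -4542 + \left(\left(- \frac{20}{7} + 0\right) 2 - 4\right) = -4542 - \frac{68}{7} = - \frac{31862}{7}$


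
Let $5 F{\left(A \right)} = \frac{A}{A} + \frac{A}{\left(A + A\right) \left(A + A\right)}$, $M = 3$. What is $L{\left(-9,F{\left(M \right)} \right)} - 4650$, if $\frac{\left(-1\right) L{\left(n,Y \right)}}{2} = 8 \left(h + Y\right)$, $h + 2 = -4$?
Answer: $- \frac{68362}{15} \approx -4557.5$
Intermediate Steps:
$h = -6$ ($h = -2 - 4 = -6$)
$F{\left(A \right)} = \frac{1}{5} + \frac{1}{20 A}$ ($F{\left(A \right)} = \frac{\frac{A}{A} + \frac{A}{\left(A + A\right) \left(A + A\right)}}{5} = \frac{1 + \frac{A}{2 A 2 A}}{5} = \frac{1 + \frac{A}{4 A^{2}}}{5} = \frac{1 + A \frac{1}{4 A^{2}}}{5} = \frac{1 + \frac{1}{4 A}}{5} = \frac{1}{5} + \frac{1}{20 A}$)
$L{\left(n,Y \right)} = 96 - 16 Y$ ($L{\left(n,Y \right)} = - 2 \cdot 8 \left(-6 + Y\right) = - 2 \left(-48 + 8 Y\right) = 96 - 16 Y$)
$L{\left(-9,F{\left(M \right)} \right)} - 4650 = \left(96 - 16 \frac{1 + 4 \cdot 3}{20 \cdot 3}\right) - 4650 = \left(96 - 16 \cdot \frac{1}{20} \cdot \frac{1}{3} \left(1 + 12\right)\right) + \left(-5684 + 1034\right) = \left(96 - 16 \cdot \frac{1}{20} \cdot \frac{1}{3} \cdot 13\right) - 4650 = \left(96 - \frac{52}{15}\right) - 4650 = \frac{1388}{15} - 4650 = - \frac{68362}{15}$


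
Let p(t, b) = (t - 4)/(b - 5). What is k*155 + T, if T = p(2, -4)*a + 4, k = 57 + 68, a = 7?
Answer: 174425/9 ≈ 19381.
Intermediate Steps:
k = 125
p(t, b) = (-4 + t)/(-5 + b)
T = 50/9 (T = ((-4 + 2)/(-5 - 4))*7 + 4 = (-2/(-9))*7 + 4 = -1/9*(-2)*7 + 4 = (2/9)*7 + 4 = 14/9 + 4 = 50/9 ≈ 5.5556)
k*155 + T = 125*155 + 50/9 = 19375 + 50/9 = 174425/9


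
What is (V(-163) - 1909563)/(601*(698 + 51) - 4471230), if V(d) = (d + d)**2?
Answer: 1803287/4021081 ≈ 0.44846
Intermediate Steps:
V(d) = 4*d**2 (V(d) = (2*d)**2 = 4*d**2)
(V(-163) - 1909563)/(601*(698 + 51) - 4471230) = (4*(-163)**2 - 1909563)/(601*(698 + 51) - 4471230) = (4*26569 - 1909563)/(601*749 - 4471230) = (106276 - 1909563)/(450149 - 4471230) = -1803287/(-4021081) = -1803287*(-1/4021081) = 1803287/4021081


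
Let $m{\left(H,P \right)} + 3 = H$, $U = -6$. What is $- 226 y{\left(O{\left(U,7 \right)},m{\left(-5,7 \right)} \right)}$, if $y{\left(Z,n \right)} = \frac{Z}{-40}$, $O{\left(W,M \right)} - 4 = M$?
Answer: $\frac{1243}{20} \approx 62.15$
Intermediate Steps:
$m{\left(H,P \right)} = -3 + H$
$O{\left(W,M \right)} = 4 + M$
$y{\left(Z,n \right)} = - \frac{Z}{40}$ ($y{\left(Z,n \right)} = Z \left(- \frac{1}{40}\right) = - \frac{Z}{40}$)
$- 226 y{\left(O{\left(U,7 \right)},m{\left(-5,7 \right)} \right)} = - 226 \left(- \frac{4 + 7}{40}\right) = - 226 \left(\left(- \frac{1}{40}\right) 11\right) = \left(-226\right) \left(- \frac{11}{40}\right) = \frac{1243}{20}$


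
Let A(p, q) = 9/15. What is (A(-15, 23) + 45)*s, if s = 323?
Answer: 73644/5 ≈ 14729.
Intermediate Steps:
A(p, q) = ⅗ (A(p, q) = 9*(1/15) = ⅗)
(A(-15, 23) + 45)*s = (⅗ + 45)*323 = (228/5)*323 = 73644/5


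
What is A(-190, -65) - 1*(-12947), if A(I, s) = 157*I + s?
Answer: -16948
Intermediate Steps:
A(I, s) = s + 157*I
A(-190, -65) - 1*(-12947) = (-65 + 157*(-190)) - 1*(-12947) = (-65 - 29830) + 12947 = -29895 + 12947 = -16948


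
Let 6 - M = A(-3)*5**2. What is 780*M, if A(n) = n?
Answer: 63180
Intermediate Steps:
M = 81 (M = 6 - (-3)*5**2 = 6 - (-3)*25 = 6 - 1*(-75) = 6 + 75 = 81)
780*M = 780*81 = 63180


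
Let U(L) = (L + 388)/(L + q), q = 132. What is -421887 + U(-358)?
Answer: -47673246/113 ≈ -4.2189e+5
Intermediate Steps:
U(L) = (388 + L)/(132 + L) (U(L) = (L + 388)/(L + 132) = (388 + L)/(132 + L))
-421887 + U(-358) = -421887 + (388 - 358)/(132 - 358) = -421887 + 30/(-226) = -421887 - 1/226*30 = -421887 - 15/113 = -47673246/113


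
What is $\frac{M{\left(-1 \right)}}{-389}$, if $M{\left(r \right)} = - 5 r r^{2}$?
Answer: $- \frac{5}{389} \approx -0.012853$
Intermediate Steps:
$M{\left(r \right)} = - 5 r^{3}$
$\frac{M{\left(-1 \right)}}{-389} = \frac{\left(-5\right) \left(-1\right)^{3}}{-389} = \left(-5\right) \left(-1\right) \left(- \frac{1}{389}\right) = 5 \left(- \frac{1}{389}\right) = - \frac{5}{389}$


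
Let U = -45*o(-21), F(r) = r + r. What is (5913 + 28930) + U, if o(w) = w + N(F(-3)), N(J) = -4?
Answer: 35968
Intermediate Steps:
F(r) = 2*r
o(w) = -4 + w (o(w) = w - 4 = -4 + w)
U = 1125 (U = -45*(-4 - 21) = -45*(-25) = 1125)
(5913 + 28930) + U = (5913 + 28930) + 1125 = 34843 + 1125 = 35968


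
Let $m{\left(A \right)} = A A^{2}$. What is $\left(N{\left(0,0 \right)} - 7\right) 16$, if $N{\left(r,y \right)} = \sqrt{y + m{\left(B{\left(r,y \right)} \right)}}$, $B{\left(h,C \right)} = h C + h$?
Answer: $-112$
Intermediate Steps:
$B{\left(h,C \right)} = h + C h$ ($B{\left(h,C \right)} = C h + h = h + C h$)
$m{\left(A \right)} = A^{3}$
$N{\left(r,y \right)} = \sqrt{y + r^{3} \left(1 + y\right)^{3}}$ ($N{\left(r,y \right)} = \sqrt{y + \left(r \left(1 + y\right)\right)^{3}} = \sqrt{y + r^{3} \left(1 + y\right)^{3}}$)
$\left(N{\left(0,0 \right)} - 7\right) 16 = \left(\sqrt{0 + 0^{3} \left(1 + 0\right)^{3}} - 7\right) 16 = \left(\sqrt{0 + 0 \cdot 1^{3}} - 7\right) 16 = \left(\sqrt{0 + 0 \cdot 1} - 7\right) 16 = \left(\sqrt{0 + 0} - 7\right) 16 = \left(\sqrt{0} - 7\right) 16 = \left(0 - 7\right) 16 = \left(-7\right) 16 = -112$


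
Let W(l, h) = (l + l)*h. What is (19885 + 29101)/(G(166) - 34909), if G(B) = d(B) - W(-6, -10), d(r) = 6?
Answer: -48986/35023 ≈ -1.3987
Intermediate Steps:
W(l, h) = 2*h*l (W(l, h) = (2*l)*h = 2*h*l)
G(B) = -114 (G(B) = 6 - 2*(-10)*(-6) = 6 - 1*120 = 6 - 120 = -114)
(19885 + 29101)/(G(166) - 34909) = (19885 + 29101)/(-114 - 34909) = 48986/(-35023) = 48986*(-1/35023) = -48986/35023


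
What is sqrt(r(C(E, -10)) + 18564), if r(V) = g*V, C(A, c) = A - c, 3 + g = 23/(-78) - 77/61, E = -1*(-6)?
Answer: 2*sqrt(26163226167)/2379 ≈ 135.98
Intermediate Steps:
E = 6
g = -21683/4758 (g = -3 + (23/(-78) - 77/61) = -3 + (23*(-1/78) - 77*1/61) = -3 + (-23/78 - 77/61) = -3 - 7409/4758 = -21683/4758 ≈ -4.5572)
r(V) = -21683*V/4758
sqrt(r(C(E, -10)) + 18564) = sqrt(-21683*(6 - 1*(-10))/4758 + 18564) = sqrt(-21683*(6 + 10)/4758 + 18564) = sqrt(-21683/4758*16 + 18564) = sqrt(-173464/2379 + 18564) = sqrt(43990292/2379) = 2*sqrt(26163226167)/2379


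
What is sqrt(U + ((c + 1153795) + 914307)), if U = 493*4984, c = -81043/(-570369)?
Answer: sqrt(1472146267503318321)/570369 ≈ 2127.3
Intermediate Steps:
c = 81043/570369 (c = -81043*(-1/570369) = 81043/570369 ≈ 0.14209)
U = 2457112
sqrt(U + ((c + 1153795) + 914307)) = sqrt(2457112 + ((81043/570369 + 1153795) + 914307)) = sqrt(2457112 + (658088981398/570369 + 914307)) = sqrt(2457112 + 1179581350681/570369) = sqrt(2581041865009/570369) = sqrt(1472146267503318321)/570369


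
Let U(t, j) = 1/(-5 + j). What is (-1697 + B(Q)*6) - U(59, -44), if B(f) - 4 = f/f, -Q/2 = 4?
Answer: -81682/49 ≈ -1667.0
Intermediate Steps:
Q = -8 (Q = -2*4 = -8)
B(f) = 5 (B(f) = 4 + f/f = 4 + 1 = 5)
(-1697 + B(Q)*6) - U(59, -44) = (-1697 + 5*6) - 1/(-5 - 44) = (-1697 + 30) - 1/(-49) = -1667 - 1*(-1/49) = -1667 + 1/49 = -81682/49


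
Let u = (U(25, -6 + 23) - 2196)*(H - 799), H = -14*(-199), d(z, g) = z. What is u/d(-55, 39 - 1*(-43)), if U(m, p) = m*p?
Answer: 319907/5 ≈ 63981.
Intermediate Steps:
H = 2786
u = -3518977 (u = (25*(-6 + 23) - 2196)*(2786 - 799) = (25*17 - 2196)*1987 = (425 - 2196)*1987 = -1771*1987 = -3518977)
u/d(-55, 39 - 1*(-43)) = -3518977/(-55) = -3518977*(-1/55) = 319907/5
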